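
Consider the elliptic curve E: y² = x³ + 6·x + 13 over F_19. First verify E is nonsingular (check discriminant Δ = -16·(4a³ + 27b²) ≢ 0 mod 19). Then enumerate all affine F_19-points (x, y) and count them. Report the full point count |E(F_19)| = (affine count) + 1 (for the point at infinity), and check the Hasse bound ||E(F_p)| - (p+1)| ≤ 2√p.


Affine points = {(1, 1), (1, 18), (3, 1), (3, 18), (4, 5), (4, 14), (5, 4), (5, 15), (9, 6), (9, 13), (10, 3), (10, 16), (11, 2), (11, 17), (15, 1), (15, 18), (16, 5), (16, 14), (18, 5), (18, 14)}; affine count = 20; |E(F_19)| = 21.

Discriminant check: Δ ∝ 4a³ + 27b² = 4·6³ + 27·13² = 4·216 + 27·169 ≡ 12 (mod 19). Nonzero ⇒ E is nonsingular.
For each x ∈ F_19, compute rhs = x³ + 6·x + 13 mod 19, then count y ∈ F_19 with y² ≡ rhs.
  x = 0: rhs = 13, matching y values: none (0 points).
  x = 1: rhs = 1, matching y values: 1, 18 (2 points).
  x = 2: rhs = 14, matching y values: none (0 points).
  x = 3: rhs = 1, matching y values: 1, 18 (2 points).
  x = 4: rhs = 6, matching y values: 5, 14 (2 points).
  x = 5: rhs = 16, matching y values: 4, 15 (2 points).
  x = 6: rhs = 18, matching y values: none (0 points).
  x = 7: rhs = 18, matching y values: none (0 points).
  x = 8: rhs = 3, matching y values: none (0 points).
  x = 9: rhs = 17, matching y values: 6, 13 (2 points).
  x = 10: rhs = 9, matching y values: 3, 16 (2 points).
  x = 11: rhs = 4, matching y values: 2, 17 (2 points).
  x = 12: rhs = 8, matching y values: none (0 points).
  x = 13: rhs = 8, matching y values: none (0 points).
  x = 14: rhs = 10, matching y values: none (0 points).
  x = 15: rhs = 1, matching y values: 1, 18 (2 points).
  x = 16: rhs = 6, matching y values: 5, 14 (2 points).
  x = 17: rhs = 12, matching y values: none (0 points).
  x = 18: rhs = 6, matching y values: 5, 14 (2 points).
Total affine count: 20.
Full point count |E(F_19)| = 20 + 1 = 21.
Hasse bound: |21 − (19+1)| = |1| = 1 ≤ 2√19 ≈ 8.7178 ✓.


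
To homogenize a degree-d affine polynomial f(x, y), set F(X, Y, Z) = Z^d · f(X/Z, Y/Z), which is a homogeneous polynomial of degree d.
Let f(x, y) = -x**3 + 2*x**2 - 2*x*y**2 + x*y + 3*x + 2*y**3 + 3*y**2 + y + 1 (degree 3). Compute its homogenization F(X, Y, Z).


F(X, Y, Z) = -X**3 + 2*X**2*Z - 2*X*Y**2 + X*Y*Z + 3*X*Z**2 + 2*Y**3 + 3*Y**2*Z + Y*Z**2 + Z**3

deg(f) = 3.
Substitute x = X/Z, y = Y/Z into f, then multiply by Z^3.
  monomial -1·x^3·y^0 ↦ -1·X^3·Y^0·Z^0.
  monomial 2·x^2·y^0 ↦ 2·X^2·Y^0·Z^1.
  monomial -2·x^1·y^2 ↦ -2·X^1·Y^2·Z^0.
  monomial 1·x^1·y^1 ↦ 1·X^1·Y^1·Z^1.
  monomial 3·x^1·y^0 ↦ 3·X^1·Y^0·Z^2.
  monomial 2·x^0·y^3 ↦ 2·X^0·Y^3·Z^0.
  monomial 3·x^0·y^2 ↦ 3·X^0·Y^2·Z^1.
  monomial 1·x^0·y^1 ↦ 1·X^0·Y^1·Z^2.
  monomial 1·x^0·y^0 ↦ 1·X^0·Y^0·Z^3.
Collecting: F(X, Y, Z) = -X**3 + 2*X**2*Z - 2*X*Y**2 + X*Y*Z + 3*X*Z**2 + 2*Y**3 + 3*Y**2*Z + Y*Z**2 + Z**3.


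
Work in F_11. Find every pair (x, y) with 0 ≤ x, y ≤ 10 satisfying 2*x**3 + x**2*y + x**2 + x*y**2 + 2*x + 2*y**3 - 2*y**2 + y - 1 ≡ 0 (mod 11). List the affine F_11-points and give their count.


Affine F_11-points: {(0, 1), (0, 4), (0, 7), (1, 3), (4, 2), (7, 0), (10, 10)}; count = 7.

For each of the 121 pairs (x, y) ∈ F_11², evaluate f(x, y) mod 11. Record the zeros.
  x = 0: [0↦10, 1↦0, 2↦9, 3↦5, 4↦0, 5↦6, 6↦2, 7↦0, 8↦1, 9↦6, 10↦5]  zeros at y ∈ {1, 4, 7}
  x = 1: [0↦4, 1↦7, 2↦9, 3↦0, 4↦3, 5↦8, 6↦5, 7↦6, 8↦1, 9↦2, 10↦10]  zeros at y ∈ {3}
  x = 2: [0↦1, 1↦8, 2↦5, 3↦4, 4↦6, 5↦1, 6↦1, 7↦7, 8↦9, 9↦8, 10↦5]  zeros at y ∈ ∅
  x = 3: [0↦2, 1↦4, 2↦9, 3↦7, 4↦10, 5↦8, 6↦2, 7↦4, 8↦4, 9↦3, 10↦2]  zeros at y ∈ ∅
  x = 4: [0↦8, 1↦7, 2↦0, 3↦10, 4↦5, 5↦8, 6↦9, 7↦9, 8↦9, 9↦10, 10↦2]  zeros at y ∈ {2}
  x = 5: [0↦9, 1↦7, 2↦1, 3↦3, 4↦3, 5↦2, 6↦1, 7↦1, 8↦3, 9↦8, 10↦6]  zeros at y ∈ ∅
  x = 6: [0↦6, 1↦5, 2↦2, 3↦9, 4↦5, 5↦2, 6↦1, 7↦3, 8↦9, 9↦9, 10↦4]  zeros at y ∈ ∅
  x = 7: [0↦0, 1↦2, 2↦4, 3↦7, 4↦1, 5↦9, 6↦10, 7↦5, 8↦6, 9↦3, 10↦8]  zeros at y ∈ {0}
  x = 8: [0↦3, 1↦10, 2↦8, 3↦9, 4↦3, 5↦2, 6↦7, 7↦8, 8↦6, 9↦2, 10↦8]  zeros at y ∈ ∅
  x = 9: [0↦5, 1↦8, 2↦4, 3↦5, 4↦1, 5↦4, 6↦4, 7↦2, 8↦10, 9↦7, 10↦5]  zeros at y ∈ ∅
  x = 10: [0↦7, 1↦8, 2↦4, 3↦7, 4↦7, 5↦5, 6↦2, 7↦10, 8↦8, 9↦8, 10↦0]  zeros at y ∈ {10}
Collecting zeros: affine points = {(0, 1), (0, 4), (0, 7), (1, 3), (4, 2), (7, 0), (10, 10)}.
Total count |C(F_11)_aff| = 7.


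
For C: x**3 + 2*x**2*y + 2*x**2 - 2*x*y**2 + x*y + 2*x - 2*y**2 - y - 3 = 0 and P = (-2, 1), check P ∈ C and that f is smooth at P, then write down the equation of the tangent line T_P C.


Tangent line at P: -3*x + 9*y - 15 = 0.

Step 1: f(-2, 1) = 0, so P lies on C.
Step 2: partial derivatives
  f_x(x, y) = 3*x**2 + 4*x*y + 4*x - 2*y**2 + y + 2, f_y(x, y) = 2*x**2 - 4*x*y + x - 4*y - 1.
  f_x(P) = -3, f_y(P) = 9 (gradient nonzero, so P is smooth).
Step 3: tangent line at P: -3·(x − -2) + 9·(y − 1) = 0.
Expanding: -3*x + 9*y - 15 = 0.


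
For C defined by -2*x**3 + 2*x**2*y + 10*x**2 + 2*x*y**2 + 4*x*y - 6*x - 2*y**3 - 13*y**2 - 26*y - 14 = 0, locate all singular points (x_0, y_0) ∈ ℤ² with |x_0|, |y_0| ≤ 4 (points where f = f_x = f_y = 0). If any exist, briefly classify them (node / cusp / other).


Singular points: {(1, -2)}; classification: cusp.

Compute partial derivatives:
  f_x = -6*x**2 + 4*x*y + 20*x + 2*y**2 + 4*y - 6.
  f_y = 2*x**2 + 4*x*y + 4*x - 6*y**2 - 26*y - 26.
Scan x_0 ∈ {−4, ..., 4}. For each x_0, f_y(x_0, y) is a polynomial in y; find its integer roots y ∈ {−4, ..., 4}, then test f_x and f at those candidates.
  x = -4: f_y(-4, y) = -6*y**2 - 42*y - 10; no integer root y with |y| ≤ 4.
  x = -3: f_y(-3, y) = -6*y**2 - 38*y - 20; no integer root y with |y| ≤ 4.
  x = -2: f_y(-2, y) = -6*y**2 - 34*y - 26; no integer root y with |y| ≤ 4.
  x = -1: f_y(-1, y) = -6*y**2 - 30*y - 28; no integer root y with |y| ≤ 4.
  x = 0: f_y(0, y) = -6*y**2 - 26*y - 26; no integer root y with |y| ≤ 4.
  x = 1: f_y(1, y) = -6*y**2 - 22*y - 20; vanishes at y ∈ {-2}. (1, -2): f_x = 0, f = 0 — SINGULAR.
  x = 2: f_y(2, y) = -6*y**2 - 18*y - 10; no integer root y with |y| ≤ 4.
  x = 3: f_y(3, y) = -6*y**2 - 14*y + 4; no integer root y with |y| ≤ 4.
  x = 4: f_y(4, y) = -6*y**2 - 10*y + 22; no integer root y with |y| ≤ 4.
Only singular point on the grid: (1, -2).
Classify: substitute x = 1 + u, y = -2 + v and expand: f = -2*u**3 + 2*u**2*v + 2*u*v**2 - 2*v**3 + v**2.
No constant or linear terms (consistent with a singular point). Quadratic part: v**2. Cubic part: -2*u**3 + 2*u**2*v + 2*u*v**2 - 2*v**3.
The quadratic part v**2 is a perfect square, so there is a single (double) tangent line v = 0, i.e. y = -2. Restricting the cubic part to that line (v = 0) leaves -2*u**3 ≠ 0, so f is not divisible by v and the branch is v² ≈ 2*u**3 to lowest order — this is a cusp.
Classification: cusp.


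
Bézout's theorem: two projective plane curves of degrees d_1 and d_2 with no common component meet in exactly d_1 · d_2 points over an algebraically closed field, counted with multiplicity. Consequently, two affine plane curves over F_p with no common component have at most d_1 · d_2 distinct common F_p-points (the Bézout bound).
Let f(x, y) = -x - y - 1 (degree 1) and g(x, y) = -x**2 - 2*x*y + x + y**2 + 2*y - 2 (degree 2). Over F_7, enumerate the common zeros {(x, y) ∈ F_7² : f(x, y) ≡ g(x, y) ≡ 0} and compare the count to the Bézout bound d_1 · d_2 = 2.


Common zeros: ∅; count = 0; Bézout bound = 2.

deg(f) = 1, deg(g) = 2, so Bézout bound = 2.
Scan x ∈ F_7. For each x, list the y ∈ F_7 with f(x, y) ≡ 0 and those with g(x, y) ≡ 0 (mod 7); the common zeros in that column are the intersection.
  x = 0: f ≡ 0 at y ∈ {6}; g ≡ 0 at y ∈ ∅; common: ∅.
  x = 1: f ≡ 0 at y ∈ {5}; g ≡ 0 at y ∈ {3, 4}; common: ∅.
  x = 2: f ≡ 0 at y ∈ {4}; g ≡ 0 at y ∈ ∅; common: ∅.
  x = 3: f ≡ 0 at y ∈ {3}; g ≡ 0 at y ∈ ∅; common: ∅.
  x = 4: f ≡ 0 at y ∈ {2}; g ≡ 0 at y ∈ {0, 6}; common: ∅.
  x = 5: f ≡ 0 at y ∈ {1}; g ≡ 0 at y ∈ ∅; common: ∅.
  x = 6: f ≡ 0 at y ∈ {0}; g ≡ 0 at y ∈ {4, 6}; common: ∅.
Collecting: common zeros = ∅, so the count is 0.
Comparison with the Bézout bound: 0 ≤ 2 = deg(f)·deg(g), as expected for curves with no common component (the affine F_7-count falls short of the bound because intersections may lie at infinity, over extension fields, or carry multiplicity).


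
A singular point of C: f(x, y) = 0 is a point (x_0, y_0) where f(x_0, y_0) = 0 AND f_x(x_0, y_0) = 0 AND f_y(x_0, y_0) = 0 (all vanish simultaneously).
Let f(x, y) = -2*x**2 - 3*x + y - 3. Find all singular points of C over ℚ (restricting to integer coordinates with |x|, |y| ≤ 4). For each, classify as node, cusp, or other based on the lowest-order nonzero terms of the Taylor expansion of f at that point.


No singular points in the scanned grid; C is smooth there.

Compute partial derivatives:
  f_x = -4*x - 3.
  f_y = 1.
f_y = 1 is a nonzero constant, so f_y never vanishes: no point (x, y) can satisfy f = f_x = f_y = 0. In particular no (x, y) ∈ {−4, ..., 4}² is singular; the curve is smooth.


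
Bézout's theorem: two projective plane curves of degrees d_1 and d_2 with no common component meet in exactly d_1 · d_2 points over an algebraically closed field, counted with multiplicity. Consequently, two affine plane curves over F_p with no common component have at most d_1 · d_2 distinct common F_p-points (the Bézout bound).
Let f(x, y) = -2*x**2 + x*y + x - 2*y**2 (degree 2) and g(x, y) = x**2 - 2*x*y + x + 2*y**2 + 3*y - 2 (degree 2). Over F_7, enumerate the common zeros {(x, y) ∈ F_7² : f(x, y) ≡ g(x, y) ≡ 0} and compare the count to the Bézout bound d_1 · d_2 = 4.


Common zeros: ∅; count = 0; Bézout bound = 4.

deg(f) = 2, deg(g) = 2, so Bézout bound = 4.
Scan x ∈ F_7. For each x, list the y ∈ F_7 with f(x, y) ≡ 0 and those with g(x, y) ≡ 0 (mod 7); the common zeros in that column are the intersection.
  x = 0: f ≡ 0 at y ∈ {0}; g ≡ 0 at y ∈ {4, 5}; common: ∅.
  x = 1: f ≡ 0 at y ∈ {2}; g ≡ 0 at y ∈ {0, 3}; common: ∅.
  x = 2: f ≡ 0 at y ∈ ∅; g ≡ 0 at y ∈ {5, 6}; common: ∅.
  x = 3: f ≡ 0 at y ∈ {1, 4}; g ≡ 0 at y ∈ ∅; common: ∅.
  x = 4: f ≡ 0 at y ∈ {0, 2}; g ≡ 0 at y ∈ {3}; common: ∅.
  x = 5: f ≡ 0 at y ∈ {1, 5}; g ≡ 0 at y ∈ {0}; common: ∅.
  x = 6: f ≡ 0 at y ∈ ∅; g ≡ 0 at y ∈ ∅; common: ∅.
Collecting: common zeros = ∅, so the count is 0.
Comparison with the Bézout bound: 0 ≤ 4 = deg(f)·deg(g), as expected for curves with no common component (the affine F_7-count falls short of the bound because intersections may lie at infinity, over extension fields, or carry multiplicity).


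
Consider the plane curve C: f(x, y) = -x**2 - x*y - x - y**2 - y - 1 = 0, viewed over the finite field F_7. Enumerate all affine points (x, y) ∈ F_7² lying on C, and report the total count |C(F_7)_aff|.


Affine F_7-points: {(0, 2), (0, 4), (2, 0), (2, 4), (4, 0), (4, 2)}; count = 6.

For each of the 49 pairs (x, y) ∈ F_7², evaluate f(x, y) mod 7. Record the zeros.
  x = 0: [0↦6, 1↦4, 2↦0, 3↦1, 4↦0, 5↦4, 6↦6]  zeros at y ∈ {2, 4}
  x = 1: [0↦4, 1↦1, 2↦3, 3↦3, 4↦1, 5↦4, 6↦5]  zeros at y ∈ ∅
  x = 2: [0↦0, 1↦3, 2↦4, 3↦3, 4↦0, 5↦2, 6↦2]  zeros at y ∈ {0, 4}
  x = 3: [0↦1, 1↦3, 2↦3, 3↦1, 4↦4, 5↦5, 6↦4]  zeros at y ∈ ∅
  x = 4: [0↦0, 1↦1, 2↦0, 3↦4, 4↦6, 5↦6, 6↦4]  zeros at y ∈ {0, 2}
  x = 5: [0↦4, 1↦4, 2↦2, 3↦5, 4↦6, 5↦5, 6↦2]  zeros at y ∈ ∅
  x = 6: [0↦6, 1↦5, 2↦2, 3↦4, 4↦4, 5↦2, 6↦5]  zeros at y ∈ ∅
Collecting zeros: affine points = {(0, 2), (0, 4), (2, 0), (2, 4), (4, 0), (4, 2)}.
Total count |C(F_7)_aff| = 6.


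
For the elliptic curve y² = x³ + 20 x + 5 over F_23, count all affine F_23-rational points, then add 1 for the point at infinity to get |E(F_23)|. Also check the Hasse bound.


Affine points = {(1, 7), (1, 16), (3, 0), (5, 0), (10, 3), (10, 20), (12, 8), (12, 15), (13, 1), (13, 22), (14, 4), (14, 19), (15, 0), (21, 7), (21, 16)}; affine count = 15; |E(F_23)| = 16.

Discriminant check: Δ ∝ 4a³ + 27b² = 4·20³ + 27·5² = 4·8000 + 27·25 ≡ 15 (mod 23). Nonzero ⇒ E is nonsingular.
For each x ∈ F_23, compute rhs = x³ + 20·x + 5 mod 23, then count y ∈ F_23 with y² ≡ rhs.
  x = 0: rhs = 5, matching y values: none (0 points).
  x = 1: rhs = 3, matching y values: 7, 16 (2 points).
  x = 2: rhs = 7, matching y values: none (0 points).
  x = 3: rhs = 0, matching y values: 0 (1 points).
  x = 4: rhs = 11, matching y values: none (0 points).
  x = 5: rhs = 0, matching y values: 0 (1 points).
  x = 6: rhs = 19, matching y values: none (0 points).
  x = 7: rhs = 5, matching y values: none (0 points).
  x = 8: rhs = 10, matching y values: none (0 points).
  x = 9: rhs = 17, matching y values: none (0 points).
  x = 10: rhs = 9, matching y values: 3, 20 (2 points).
  x = 11: rhs = 15, matching y values: none (0 points).
  x = 12: rhs = 18, matching y values: 8, 15 (2 points).
  x = 13: rhs = 1, matching y values: 1, 22 (2 points).
  x = 14: rhs = 16, matching y values: 4, 19 (2 points).
  x = 15: rhs = 0, matching y values: 0 (1 points).
  x = 16: rhs = 5, matching y values: none (0 points).
  x = 17: rhs = 14, matching y values: none (0 points).
  x = 18: rhs = 10, matching y values: none (0 points).
  x = 19: rhs = 22, matching y values: none (0 points).
  x = 20: rhs = 10, matching y values: none (0 points).
  x = 21: rhs = 3, matching y values: 7, 16 (2 points).
  x = 22: rhs = 7, matching y values: none (0 points).
Total affine count: 15.
Full point count |E(F_23)| = 15 + 1 = 16.
Hasse bound: |16 − (23+1)| = |-8| = 8 ≤ 2√23 ≈ 9.5917 ✓.


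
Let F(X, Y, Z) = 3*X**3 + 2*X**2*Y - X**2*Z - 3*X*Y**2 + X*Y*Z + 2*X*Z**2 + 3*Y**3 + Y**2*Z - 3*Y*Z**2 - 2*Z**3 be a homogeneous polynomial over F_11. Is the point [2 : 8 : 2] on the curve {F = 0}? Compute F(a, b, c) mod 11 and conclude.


F(2,8,2) ≡ 9 (mod 11); P is NOT on the curve.

Evaluate F(2, 8, 2) term-by-term (mod 11).
  3*X**3 ↦ 3·8·1·1 = 24
  2*X**2*Y ↦ 2·4·8·1 = 64
  -X**2*Z ↦ -1·4·1·2 = -8
  -3*X*Y**2 ↦ -3·2·64·1 = -384
  X*Y*Z ↦ 1·2·8·2 = 32
  2*X*Z**2 ↦ 2·2·1·4 = 16
  3*Y**3 ↦ 3·1·512·1 = 1536
  Y**2*Z ↦ 1·1·64·2 = 128
  -3*Y*Z**2 ↦ -3·1·8·4 = -96
  -2*Z**3 ↦ -2·1·1·8 = -16
Sum: F(2, 8, 2) = (24) + (64) + (-8) + (-384) + (32) + (16) + (1536) + (128) + (-96) + (-16) = 1296.
Reducing mod 11: 1296 ≡ 9 (mod 11).
Since F(a, b, c) ≡ 9 ≠ 0 (mod 11), P does NOT lie on the curve.


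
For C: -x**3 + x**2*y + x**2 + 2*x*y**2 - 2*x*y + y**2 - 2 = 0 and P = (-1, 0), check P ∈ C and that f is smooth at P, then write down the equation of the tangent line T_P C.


Tangent line at P: -5*x + 3*y - 5 = 0.

Step 1: f(-1, 0) = 0, so P lies on C.
Step 2: partial derivatives
  f_x(x, y) = -3*x**2 + 2*x*y + 2*x + 2*y**2 - 2*y, f_y(x, y) = x**2 + 4*x*y - 2*x + 2*y.
  f_x(P) = -5, f_y(P) = 3 (gradient nonzero, so P is smooth).
Step 3: tangent line at P: -5·(x − -1) + 3·(y − 0) = 0.
Expanding: -5*x + 3*y - 5 = 0.


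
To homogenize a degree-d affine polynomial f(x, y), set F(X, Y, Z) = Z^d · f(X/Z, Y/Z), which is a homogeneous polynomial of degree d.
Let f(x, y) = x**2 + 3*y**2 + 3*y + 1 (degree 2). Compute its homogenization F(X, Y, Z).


F(X, Y, Z) = X**2 + 3*Y**2 + 3*Y*Z + Z**2

deg(f) = 2.
Substitute x = X/Z, y = Y/Z into f, then multiply by Z^2.
  monomial 1·x^2·y^0 ↦ 1·X^2·Y^0·Z^0.
  monomial 3·x^0·y^2 ↦ 3·X^0·Y^2·Z^0.
  monomial 3·x^0·y^1 ↦ 3·X^0·Y^1·Z^1.
  monomial 1·x^0·y^0 ↦ 1·X^0·Y^0·Z^2.
Collecting: F(X, Y, Z) = X**2 + 3*Y**2 + 3*Y*Z + Z**2.


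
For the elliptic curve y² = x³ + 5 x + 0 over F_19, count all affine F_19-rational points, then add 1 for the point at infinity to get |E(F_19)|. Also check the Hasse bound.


Affine points = {(0, 0), (1, 5), (1, 14), (3, 2), (3, 17), (5, 6), (5, 13), (7, 6), (7, 13), (8, 1), (8, 18), (10, 9), (10, 10), (13, 1), (13, 18), (15, 7), (15, 12), (17, 1), (17, 18)}; affine count = 19; |E(F_19)| = 20.

Discriminant check: Δ ∝ 4a³ + 27b² = 4·5³ + 27·0² = 4·125 + 27·0 ≡ 6 (mod 19). Nonzero ⇒ E is nonsingular.
For each x ∈ F_19, compute rhs = x³ + 5·x + 0 mod 19, then count y ∈ F_19 with y² ≡ rhs.
  x = 0: rhs = 0, matching y values: 0 (1 points).
  x = 1: rhs = 6, matching y values: 5, 14 (2 points).
  x = 2: rhs = 18, matching y values: none (0 points).
  x = 3: rhs = 4, matching y values: 2, 17 (2 points).
  x = 4: rhs = 8, matching y values: none (0 points).
  x = 5: rhs = 17, matching y values: 6, 13 (2 points).
  x = 6: rhs = 18, matching y values: none (0 points).
  x = 7: rhs = 17, matching y values: 6, 13 (2 points).
  x = 8: rhs = 1, matching y values: 1, 18 (2 points).
  x = 9: rhs = 14, matching y values: none (0 points).
  x = 10: rhs = 5, matching y values: 9, 10 (2 points).
  x = 11: rhs = 18, matching y values: none (0 points).
  x = 12: rhs = 2, matching y values: none (0 points).
  x = 13: rhs = 1, matching y values: 1, 18 (2 points).
  x = 14: rhs = 2, matching y values: none (0 points).
  x = 15: rhs = 11, matching y values: 7, 12 (2 points).
  x = 16: rhs = 15, matching y values: none (0 points).
  x = 17: rhs = 1, matching y values: 1, 18 (2 points).
  x = 18: rhs = 13, matching y values: none (0 points).
Total affine count: 19.
Full point count |E(F_19)| = 19 + 1 = 20.
Hasse bound: |20 − (19+1)| = |0| = 0 ≤ 2√19 ≈ 8.7178 ✓.


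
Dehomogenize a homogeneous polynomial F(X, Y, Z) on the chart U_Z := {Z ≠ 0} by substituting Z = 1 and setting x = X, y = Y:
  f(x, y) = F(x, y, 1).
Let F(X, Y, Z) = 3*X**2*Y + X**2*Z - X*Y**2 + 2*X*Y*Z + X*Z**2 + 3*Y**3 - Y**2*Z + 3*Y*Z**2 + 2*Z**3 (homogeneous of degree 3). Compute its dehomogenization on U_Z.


f(x, y) = 3*x**2*y + x**2 - x*y**2 + 2*x*y + x + 3*y**3 - y**2 + 3*y + 2

On U_Z we set Z = 1. Each monomial c·X^i·Y^j·Z^k in F becomes c·x^i·y^j·1^k = c·x^i·y^j.
Substituting Z = 1: F(X, Y, 1) = 3*x**2*y + x**2 - x*y**2 + 2*x*y + x + 3*y**3 - y**2 + 3*y + 2.
Note: deg(f) ≤ deg(F) = 3; strict inequality happens when F is divisible by Z (lost terms).


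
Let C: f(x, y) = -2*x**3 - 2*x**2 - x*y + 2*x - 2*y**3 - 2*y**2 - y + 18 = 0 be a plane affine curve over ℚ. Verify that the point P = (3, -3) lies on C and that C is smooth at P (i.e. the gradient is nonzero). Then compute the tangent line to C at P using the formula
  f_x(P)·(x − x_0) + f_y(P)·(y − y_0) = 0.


Tangent line at P: -61*x - 46*y + 45 = 0.

Step 1: f(3, -3) = 0, so P lies on C.
Step 2: partial derivatives
  f_x(x, y) = -6*x**2 - 4*x - y + 2, f_y(x, y) = -x - 6*y**2 - 4*y - 1.
  f_x(P) = -61, f_y(P) = -46 (gradient nonzero, so P is smooth).
Step 3: tangent line at P: -61·(x − 3) + -46·(y − -3) = 0.
Expanding: -61*x - 46*y + 45 = 0.


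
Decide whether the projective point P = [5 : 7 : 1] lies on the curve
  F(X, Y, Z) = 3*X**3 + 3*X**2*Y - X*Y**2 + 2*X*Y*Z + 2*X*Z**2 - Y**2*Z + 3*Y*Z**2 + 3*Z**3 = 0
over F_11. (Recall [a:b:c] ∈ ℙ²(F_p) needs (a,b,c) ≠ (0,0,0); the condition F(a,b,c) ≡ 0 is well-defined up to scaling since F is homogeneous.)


F(5,7,1) ≡ 6 (mod 11); P is NOT on the curve.

Evaluate F(5, 7, 1) term-by-term (mod 11).
  3*X**3 ↦ 3·125·1·1 = 375
  3*X**2*Y ↦ 3·25·7·1 = 525
  -X*Y**2 ↦ -1·5·49·1 = -245
  2*X*Y*Z ↦ 2·5·7·1 = 70
  2*X*Z**2 ↦ 2·5·1·1 = 10
  -Y**2*Z ↦ -1·1·49·1 = -49
  3*Y*Z**2 ↦ 3·1·7·1 = 21
  3*Z**3 ↦ 3·1·1·1 = 3
Sum: F(5, 7, 1) = (375) + (525) + (-245) + (70) + (10) + (-49) + (21) + (3) = 710.
Reducing mod 11: 710 ≡ 6 (mod 11).
Since F(a, b, c) ≡ 6 ≠ 0 (mod 11), P does NOT lie on the curve.


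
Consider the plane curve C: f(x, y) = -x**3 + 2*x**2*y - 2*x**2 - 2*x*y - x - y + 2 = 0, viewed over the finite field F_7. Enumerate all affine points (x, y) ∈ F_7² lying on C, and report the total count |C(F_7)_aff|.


Affine F_7-points: {(0, 2), (1, 5), (2, 3), (3, 1), (4, 0), (5, 6), (6, 4)}; count = 7.

For each of the 49 pairs (x, y) ∈ F_7², evaluate f(x, y) mod 7. Record the zeros.
  x = 0: [0↦2, 1↦1, 2↦0, 3↦6, 4↦5, 5↦4, 6↦3]  zeros at y ∈ {2}
  x = 1: [0↦5, 1↦4, 2↦3, 3↦2, 4↦1, 5↦0, 6↦6]  zeros at y ∈ {5}
  x = 2: [0↦5, 1↦1, 2↦4, 3↦0, 4↦3, 5↦6, 6↦2]  zeros at y ∈ {3}
  x = 3: [0↦3, 1↦0, 2↦4, 3↦1, 4↦5, 5↦2, 6↦6]  zeros at y ∈ {1}
  x = 4: [0↦0, 1↦2, 2↦4, 3↦6, 4↦1, 5↦3, 6↦5]  zeros at y ∈ {0}
  x = 5: [0↦4, 1↦1, 2↦5, 3↦2, 4↦6, 5↦3, 6↦0]  zeros at y ∈ {6}
  x = 6: [0↦2, 1↦5, 2↦1, 3↦4, 4↦0, 5↦3, 6↦6]  zeros at y ∈ {4}
Collecting zeros: affine points = {(0, 2), (1, 5), (2, 3), (3, 1), (4, 0), (5, 6), (6, 4)}.
Total count |C(F_7)_aff| = 7.


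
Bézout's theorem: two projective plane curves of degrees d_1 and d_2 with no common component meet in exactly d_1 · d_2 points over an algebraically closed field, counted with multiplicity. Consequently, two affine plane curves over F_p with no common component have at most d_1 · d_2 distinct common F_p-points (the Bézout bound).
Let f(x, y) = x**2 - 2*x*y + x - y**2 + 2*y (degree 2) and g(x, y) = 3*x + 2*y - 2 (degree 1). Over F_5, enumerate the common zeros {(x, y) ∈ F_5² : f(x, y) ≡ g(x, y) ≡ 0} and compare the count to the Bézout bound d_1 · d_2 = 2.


Common zeros: {(3, 4), (4, 0)}; count = 2; Bézout bound = 2.

deg(f) = 2, deg(g) = 1, so Bézout bound = 2.
Scan x ∈ F_5. For each x, list the y ∈ F_5 with f(x, y) ≡ 0 and those with g(x, y) ≡ 0 (mod 5); the common zeros in that column are the intersection.
  x = 0: f ≡ 0 at y ∈ {0, 2}; g ≡ 0 at y ∈ {1}; common: ∅.
  x = 1: f ≡ 0 at y ∈ ∅; g ≡ 0 at y ∈ {2}; common: ∅.
  x = 2: f ≡ 0 at y ∈ ∅; g ≡ 0 at y ∈ {3}; common: ∅.
  x = 3: f ≡ 0 at y ∈ {2, 4}; g ≡ 0 at y ∈ {4}; common: {4}.
  x = 4: f ≡ 0 at y ∈ {0, 4}; g ≡ 0 at y ∈ {0}; common: {0}.
Collecting: common zeros = {(3, 4), (4, 0)}, so the count is 2.
Comparison with the Bézout bound: 2 ≤ 2 = deg(f)·deg(g), as expected for curves with no common component (the bound is attained).


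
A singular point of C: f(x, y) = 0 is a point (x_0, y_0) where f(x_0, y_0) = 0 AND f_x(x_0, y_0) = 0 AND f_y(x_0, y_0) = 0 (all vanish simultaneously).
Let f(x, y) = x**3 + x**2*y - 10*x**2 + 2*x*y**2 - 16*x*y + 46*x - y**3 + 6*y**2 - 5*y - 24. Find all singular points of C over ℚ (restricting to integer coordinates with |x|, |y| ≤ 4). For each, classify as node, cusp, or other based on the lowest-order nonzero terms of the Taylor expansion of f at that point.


Singular points: {(2, 3)}; classification: node.

Compute partial derivatives:
  f_x = 3*x**2 + 2*x*y - 20*x + 2*y**2 - 16*y + 46.
  f_y = x**2 + 4*x*y - 16*x - 3*y**2 + 12*y - 5.
Scan x_0 ∈ {−4, ..., 4}. For each x_0, f_y(x_0, y) is a polynomial in y; find its integer roots y ∈ {−4, ..., 4}, then test f_x and f at those candidates.
  x = -4: f_y(-4, y) = -3*y**2 - 4*y + 75; no integer root y with |y| ≤ 4.
  x = -3: f_y(-3, y) = 52 - 3*y**2; no integer root y with |y| ≤ 4.
  x = -2: f_y(-2, y) = -3*y**2 + 4*y + 31; no integer root y with |y| ≤ 4.
  x = -1: f_y(-1, y) = -3*y**2 + 8*y + 12; no integer root y with |y| ≤ 4.
  x = 0: f_y(0, y) = -3*y**2 + 12*y - 5; no integer root y with |y| ≤ 4.
  x = 1: f_y(1, y) = -3*y**2 + 16*y - 20; vanishes at y ∈ {2}. (1, 2): f_x = 9 ≠ 0.
  x = 2: f_y(2, y) = -3*y**2 + 20*y - 33; vanishes at y ∈ {3}. (2, 3): f_x = 0, f = 0 — SINGULAR.
  x = 3: f_y(3, y) = -3*y**2 + 24*y - 44; no integer root y with |y| ≤ 4.
  x = 4: f_y(4, y) = -3*y**2 + 28*y - 53; no integer root y with |y| ≤ 4.
Only singular point on the grid: (2, 3).
Classify: substitute x = 2 + u, y = 3 + v and expand: f = u**3 + u**2*v - u**2 + 2*u*v**2 - v**3 + v**2.
No constant or linear terms (consistent with a singular point). Quadratic part: -u**2 + v**2. Cubic part: u**3 + u**2*v + 2*u*v**2 - v**3.
The quadratic part v**2 - u**2 = (v − u)(v + u) splits into two distinct linear factors, so there are two distinct tangent lines y − 3 = ±(x − 2) — this is a node (ordinary double point).
Classification: node.


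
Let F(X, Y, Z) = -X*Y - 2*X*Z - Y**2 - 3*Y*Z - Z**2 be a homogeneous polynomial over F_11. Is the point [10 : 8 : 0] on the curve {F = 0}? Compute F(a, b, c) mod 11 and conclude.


F(10,8,0) ≡ 10 (mod 11); P is NOT on the curve.

Evaluate F(10, 8, 0) term-by-term (mod 11).
  -X*Y ↦ -1·10·8·1 = -80
  -2*X*Z ↦ -2·10·1·0 = 0
  -Y**2 ↦ -1·1·64·1 = -64
  -3*Y*Z ↦ -3·1·8·0 = 0
  -Z**2 ↦ -1·1·1·0 = 0
Sum: F(10, 8, 0) = (-80) + (0) + (-64) + (0) + (0) = -144.
Reducing mod 11: -144 ≡ 10 (mod 11).
Since F(a, b, c) ≡ 10 ≠ 0 (mod 11), P does NOT lie on the curve.


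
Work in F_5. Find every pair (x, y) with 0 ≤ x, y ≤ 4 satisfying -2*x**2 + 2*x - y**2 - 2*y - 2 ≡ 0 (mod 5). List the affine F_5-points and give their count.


Affine F_5-points: {(0, 1), (0, 2), (1, 1), (1, 2), (2, 4), (4, 4)}; count = 6.

For each of the 25 pairs (x, y) ∈ F_5², evaluate f(x, y) mod 5. Record the zeros.
  x = 0: [0↦3, 1↦0, 2↦0, 3↦3, 4↦4]  zeros at y ∈ {1, 2}
  x = 1: [0↦3, 1↦0, 2↦0, 3↦3, 4↦4]  zeros at y ∈ {1, 2}
  x = 2: [0↦4, 1↦1, 2↦1, 3↦4, 4↦0]  zeros at y ∈ {4}
  x = 3: [0↦1, 1↦3, 2↦3, 3↦1, 4↦2]  zeros at y ∈ ∅
  x = 4: [0↦4, 1↦1, 2↦1, 3↦4, 4↦0]  zeros at y ∈ {4}
Collecting zeros: affine points = {(0, 1), (0, 2), (1, 1), (1, 2), (2, 4), (4, 4)}.
Total count |C(F_5)_aff| = 6.


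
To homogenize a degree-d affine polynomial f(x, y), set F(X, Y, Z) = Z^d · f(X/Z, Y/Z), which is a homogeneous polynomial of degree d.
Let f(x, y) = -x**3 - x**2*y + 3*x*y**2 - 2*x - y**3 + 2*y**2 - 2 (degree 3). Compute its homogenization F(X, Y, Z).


F(X, Y, Z) = -X**3 - X**2*Y + 3*X*Y**2 - 2*X*Z**2 - Y**3 + 2*Y**2*Z - 2*Z**3

deg(f) = 3.
Substitute x = X/Z, y = Y/Z into f, then multiply by Z^3.
  monomial -1·x^3·y^0 ↦ -1·X^3·Y^0·Z^0.
  monomial -1·x^2·y^1 ↦ -1·X^2·Y^1·Z^0.
  monomial 3·x^1·y^2 ↦ 3·X^1·Y^2·Z^0.
  monomial -2·x^1·y^0 ↦ -2·X^1·Y^0·Z^2.
  monomial -1·x^0·y^3 ↦ -1·X^0·Y^3·Z^0.
  monomial 2·x^0·y^2 ↦ 2·X^0·Y^2·Z^1.
  monomial -2·x^0·y^0 ↦ -2·X^0·Y^0·Z^3.
Collecting: F(X, Y, Z) = -X**3 - X**2*Y + 3*X*Y**2 - 2*X*Z**2 - Y**3 + 2*Y**2*Z - 2*Z**3.


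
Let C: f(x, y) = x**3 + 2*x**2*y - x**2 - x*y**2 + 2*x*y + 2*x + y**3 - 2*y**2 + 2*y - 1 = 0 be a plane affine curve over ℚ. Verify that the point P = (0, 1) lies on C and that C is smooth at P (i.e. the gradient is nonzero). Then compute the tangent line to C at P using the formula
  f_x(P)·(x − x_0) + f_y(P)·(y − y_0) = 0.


Tangent line at P: 3*x + y - 1 = 0.

Step 1: f(0, 1) = 0, so P lies on C.
Step 2: partial derivatives
  f_x(x, y) = 3*x**2 + 4*x*y - 2*x - y**2 + 2*y + 2, f_y(x, y) = 2*x**2 - 2*x*y + 2*x + 3*y**2 - 4*y + 2.
  f_x(P) = 3, f_y(P) = 1 (gradient nonzero, so P is smooth).
Step 3: tangent line at P: 3·(x − 0) + 1·(y − 1) = 0.
Expanding: 3*x + y - 1 = 0.


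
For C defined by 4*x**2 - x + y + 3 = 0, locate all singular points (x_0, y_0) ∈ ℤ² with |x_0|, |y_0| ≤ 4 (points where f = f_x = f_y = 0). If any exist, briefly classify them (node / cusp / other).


No singular points in the scanned grid; C is smooth there.

Compute partial derivatives:
  f_x = 8*x - 1.
  f_y = 1.
f_y = 1 is a nonzero constant, so f_y never vanishes: no point (x, y) can satisfy f = f_x = f_y = 0. In particular no (x, y) ∈ {−4, ..., 4}² is singular; the curve is smooth.


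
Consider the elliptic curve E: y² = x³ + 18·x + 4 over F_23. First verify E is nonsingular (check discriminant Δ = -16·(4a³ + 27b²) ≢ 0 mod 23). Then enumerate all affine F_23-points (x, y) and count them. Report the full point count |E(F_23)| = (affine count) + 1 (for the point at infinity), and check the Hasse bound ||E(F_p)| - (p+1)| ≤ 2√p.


Affine points = {(0, 2), (0, 21), (1, 0), (2, 5), (2, 18), (3, 4), (3, 19), (4, 5), (4, 18), (5, 9), (5, 14), (6, 11), (6, 12), (7, 6), (7, 17), (8, 4), (8, 19), (12, 4), (12, 19), (16, 8), (16, 15), (17, 5), (17, 18), (19, 11), (19, 12), (21, 11), (21, 12), (22, 10), (22, 13)}; affine count = 29; |E(F_23)| = 30.

Discriminant check: Δ ∝ 4a³ + 27b² = 4·18³ + 27·4² = 4·5832 + 27·16 ≡ 1 (mod 23). Nonzero ⇒ E is nonsingular.
For each x ∈ F_23, compute rhs = x³ + 18·x + 4 mod 23, then count y ∈ F_23 with y² ≡ rhs.
  x = 0: rhs = 4, matching y values: 2, 21 (2 points).
  x = 1: rhs = 0, matching y values: 0 (1 points).
  x = 2: rhs = 2, matching y values: 5, 18 (2 points).
  x = 3: rhs = 16, matching y values: 4, 19 (2 points).
  x = 4: rhs = 2, matching y values: 5, 18 (2 points).
  x = 5: rhs = 12, matching y values: 9, 14 (2 points).
  x = 6: rhs = 6, matching y values: 11, 12 (2 points).
  x = 7: rhs = 13, matching y values: 6, 17 (2 points).
  x = 8: rhs = 16, matching y values: 4, 19 (2 points).
  x = 9: rhs = 21, matching y values: none (0 points).
  x = 10: rhs = 11, matching y values: none (0 points).
  x = 11: rhs = 15, matching y values: none (0 points).
  x = 12: rhs = 16, matching y values: 4, 19 (2 points).
  x = 13: rhs = 20, matching y values: none (0 points).
  x = 14: rhs = 10, matching y values: none (0 points).
  x = 15: rhs = 15, matching y values: none (0 points).
  x = 16: rhs = 18, matching y values: 8, 15 (2 points).
  x = 17: rhs = 2, matching y values: 5, 18 (2 points).
  x = 18: rhs = 19, matching y values: none (0 points).
  x = 19: rhs = 6, matching y values: 11, 12 (2 points).
  x = 20: rhs = 15, matching y values: none (0 points).
  x = 21: rhs = 6, matching y values: 11, 12 (2 points).
  x = 22: rhs = 8, matching y values: 10, 13 (2 points).
Total affine count: 29.
Full point count |E(F_23)| = 29 + 1 = 30.
Hasse bound: |30 − (23+1)| = |6| = 6 ≤ 2√23 ≈ 9.5917 ✓.


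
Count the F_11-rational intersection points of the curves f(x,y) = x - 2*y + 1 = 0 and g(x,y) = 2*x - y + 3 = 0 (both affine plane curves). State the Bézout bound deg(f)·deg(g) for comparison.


Common zeros: {(2, 7)}; count = 1; Bézout bound = 1.

deg(f) = 1, deg(g) = 1, so Bézout bound = 1.
Scan x ∈ F_11. For each x, list the y ∈ F_11 with f(x, y) ≡ 0 and those with g(x, y) ≡ 0 (mod 11); the common zeros in that column are the intersection.
  x = 0: f ≡ 0 at y ∈ {6}; g ≡ 0 at y ∈ {3}; common: ∅.
  x = 1: f ≡ 0 at y ∈ {1}; g ≡ 0 at y ∈ {5}; common: ∅.
  x = 2: f ≡ 0 at y ∈ {7}; g ≡ 0 at y ∈ {7}; common: {7}.
  x = 3: f ≡ 0 at y ∈ {2}; g ≡ 0 at y ∈ {9}; common: ∅.
  x = 4: f ≡ 0 at y ∈ {8}; g ≡ 0 at y ∈ {0}; common: ∅.
  x = 5: f ≡ 0 at y ∈ {3}; g ≡ 0 at y ∈ {2}; common: ∅.
  x = 6: f ≡ 0 at y ∈ {9}; g ≡ 0 at y ∈ {4}; common: ∅.
  x = 7: f ≡ 0 at y ∈ {4}; g ≡ 0 at y ∈ {6}; common: ∅.
  x = 8: f ≡ 0 at y ∈ {10}; g ≡ 0 at y ∈ {8}; common: ∅.
  x = 9: f ≡ 0 at y ∈ {5}; g ≡ 0 at y ∈ {10}; common: ∅.
  x = 10: f ≡ 0 at y ∈ {0}; g ≡ 0 at y ∈ {1}; common: ∅.
Collecting: common zeros = {(2, 7)}, so the count is 1.
Comparison with the Bézout bound: 1 ≤ 1 = deg(f)·deg(g), as expected for curves with no common component (the bound is attained).


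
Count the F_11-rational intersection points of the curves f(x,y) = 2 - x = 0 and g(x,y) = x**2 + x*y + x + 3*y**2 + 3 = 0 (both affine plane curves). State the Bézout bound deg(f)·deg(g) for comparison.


Common zeros: ∅; count = 0; Bézout bound = 2.

deg(f) = 1, deg(g) = 2, so Bézout bound = 2.
Scan x ∈ F_11. For each x, list the y ∈ F_11 with f(x, y) ≡ 0 and those with g(x, y) ≡ 0 (mod 11); the common zeros in that column are the intersection.
  x = 0: f ≡ 0 at y ∈ ∅; g ≡ 0 at y ∈ ∅; common: ∅.
  x = 1: f ≡ 0 at y ∈ ∅; g ≡ 0 at y ∈ ∅; common: ∅.
  x = 2: f ≡ 0 at y ∈ {0, 1, 2, 3, 4, 5, 6, 7, 8, 9, 10}; g ≡ 0 at y ∈ ∅; common: ∅.
  x = 3: f ≡ 0 at y ∈ ∅; g ≡ 0 at y ∈ {2, 8}; common: ∅.
  x = 4: f ≡ 0 at y ∈ ∅; g ≡ 0 at y ∈ {7, 10}; common: ∅.
  x = 5: f ≡ 0 at y ∈ ∅; g ≡ 0 at y ∈ {0, 2}; common: ∅.
  x = 6: f ≡ 0 at y ∈ ∅; g ≡ 0 at y ∈ ∅; common: ∅.
  x = 7: f ≡ 0 at y ∈ ∅; g ≡ 0 at y ∈ {6, 10}; common: ∅.
  x = 8: f ≡ 0 at y ∈ ∅; g ≡ 0 at y ∈ {6}; common: ∅.
  x = 9: f ≡ 0 at y ∈ ∅; g ≡ 0 at y ∈ ∅; common: ∅.
  x = 10: f ≡ 0 at y ∈ ∅; g ≡ 0 at y ∈ {7, 8}; common: ∅.
Collecting: common zeros = ∅, so the count is 0.
Comparison with the Bézout bound: 0 ≤ 2 = deg(f)·deg(g), as expected for curves with no common component (the affine F_11-count falls short of the bound because intersections may lie at infinity, over extension fields, or carry multiplicity).


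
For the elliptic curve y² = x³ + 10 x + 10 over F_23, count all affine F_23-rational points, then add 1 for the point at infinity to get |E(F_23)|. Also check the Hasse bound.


Affine points = {(5, 1), (5, 22), (7, 3), (7, 20), (8, 2), (8, 21), (9, 1), (9, 22), (10, 11), (10, 12), (11, 5), (11, 18), (12, 8), (12, 15), (15, 4), (15, 19)}; affine count = 16; |E(F_23)| = 17.

Discriminant check: Δ ∝ 4a³ + 27b² = 4·10³ + 27·10² = 4·1000 + 27·100 ≡ 7 (mod 23). Nonzero ⇒ E is nonsingular.
For each x ∈ F_23, compute rhs = x³ + 10·x + 10 mod 23, then count y ∈ F_23 with y² ≡ rhs.
  x = 0: rhs = 10, matching y values: none (0 points).
  x = 1: rhs = 21, matching y values: none (0 points).
  x = 2: rhs = 15, matching y values: none (0 points).
  x = 3: rhs = 21, matching y values: none (0 points).
  x = 4: rhs = 22, matching y values: none (0 points).
  x = 5: rhs = 1, matching y values: 1, 22 (2 points).
  x = 6: rhs = 10, matching y values: none (0 points).
  x = 7: rhs = 9, matching y values: 3, 20 (2 points).
  x = 8: rhs = 4, matching y values: 2, 21 (2 points).
  x = 9: rhs = 1, matching y values: 1, 22 (2 points).
  x = 10: rhs = 6, matching y values: 11, 12 (2 points).
  x = 11: rhs = 2, matching y values: 5, 18 (2 points).
  x = 12: rhs = 18, matching y values: 8, 15 (2 points).
  x = 13: rhs = 14, matching y values: none (0 points).
  x = 14: rhs = 19, matching y values: none (0 points).
  x = 15: rhs = 16, matching y values: 4, 19 (2 points).
  x = 16: rhs = 11, matching y values: none (0 points).
  x = 17: rhs = 10, matching y values: none (0 points).
  x = 18: rhs = 19, matching y values: none (0 points).
  x = 19: rhs = 21, matching y values: none (0 points).
  x = 20: rhs = 22, matching y values: none (0 points).
  x = 21: rhs = 5, matching y values: none (0 points).
  x = 22: rhs = 22, matching y values: none (0 points).
Total affine count: 16.
Full point count |E(F_23)| = 16 + 1 = 17.
Hasse bound: |17 − (23+1)| = |-7| = 7 ≤ 2√23 ≈ 9.5917 ✓.


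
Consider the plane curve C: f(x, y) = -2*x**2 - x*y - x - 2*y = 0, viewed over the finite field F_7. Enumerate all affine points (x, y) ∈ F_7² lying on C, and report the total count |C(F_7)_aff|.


Affine F_7-points: {(0, 0), (1, 6), (2, 1), (3, 0), (4, 1), (6, 6)}; count = 6.

For each of the 49 pairs (x, y) ∈ F_7², evaluate f(x, y) mod 7. Record the zeros.
  x = 0: [0↦0, 1↦5, 2↦3, 3↦1, 4↦6, 5↦4, 6↦2]  zeros at y ∈ {0}
  x = 1: [0↦4, 1↦1, 2↦5, 3↦2, 4↦6, 5↦3, 6↦0]  zeros at y ∈ {6}
  x = 2: [0↦4, 1↦0, 2↦3, 3↦6, 4↦2, 5↦5, 6↦1]  zeros at y ∈ {1}
  x = 3: [0↦0, 1↦2, 2↦4, 3↦6, 4↦1, 5↦3, 6↦5]  zeros at y ∈ {0}
  x = 4: [0↦6, 1↦0, 2↦1, 3↦2, 4↦3, 5↦4, 6↦5]  zeros at y ∈ {1}
  x = 5: [0↦1, 1↦1, 2↦1, 3↦1, 4↦1, 5↦1, 6↦1]  zeros at y ∈ ∅
  x = 6: [0↦6, 1↦5, 2↦4, 3↦3, 4↦2, 5↦1, 6↦0]  zeros at y ∈ {6}
Collecting zeros: affine points = {(0, 0), (1, 6), (2, 1), (3, 0), (4, 1), (6, 6)}.
Total count |C(F_7)_aff| = 6.


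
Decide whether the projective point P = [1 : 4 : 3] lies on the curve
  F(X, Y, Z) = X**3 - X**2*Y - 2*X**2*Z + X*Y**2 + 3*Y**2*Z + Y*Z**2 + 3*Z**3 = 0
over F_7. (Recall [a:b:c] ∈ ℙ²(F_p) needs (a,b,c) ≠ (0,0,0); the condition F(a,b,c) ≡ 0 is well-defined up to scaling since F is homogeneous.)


F(1,4,3) ≡ 2 (mod 7); P is NOT on the curve.

Evaluate F(1, 4, 3) term-by-term (mod 7).
  X**3 ↦ 1·1·1·1 = 1
  -X**2*Y ↦ -1·1·4·1 = -4
  -2*X**2*Z ↦ -2·1·1·3 = -6
  X*Y**2 ↦ 1·1·16·1 = 16
  3*Y**2*Z ↦ 3·1·16·3 = 144
  Y*Z**2 ↦ 1·1·4·9 = 36
  3*Z**3 ↦ 3·1·1·27 = 81
Sum: F(1, 4, 3) = (1) + (-4) + (-6) + (16) + (144) + (36) + (81) = 268.
Reducing mod 7: 268 ≡ 2 (mod 7).
Since F(a, b, c) ≡ 2 ≠ 0 (mod 7), P does NOT lie on the curve.


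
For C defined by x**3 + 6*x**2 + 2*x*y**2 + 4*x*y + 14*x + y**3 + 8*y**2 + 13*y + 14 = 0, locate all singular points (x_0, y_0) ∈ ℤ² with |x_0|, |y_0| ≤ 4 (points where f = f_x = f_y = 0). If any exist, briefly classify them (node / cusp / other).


Singular points: {(-2, -1)}; classification: cusp.

Compute partial derivatives:
  f_x = 3*x**2 + 12*x + 2*y**2 + 4*y + 14.
  f_y = 4*x*y + 4*x + 3*y**2 + 16*y + 13.
Scan x_0 ∈ {−4, ..., 4}. For each x_0, f_y(x_0, y) is a polynomial in y; find its integer roots y ∈ {−4, ..., 4}, then test f_x and f at those candidates.
  x = -4: f_y(-4, y) = 3*y**2 - 3; vanishes at y ∈ {-1, 1}. (-4, -1): f_x = 12 ≠ 0; (-4, 1): f_x = 20 ≠ 0.
  x = -3: f_y(-3, y) = 3*y**2 + 4*y + 1; vanishes at y ∈ {-1}. (-3, -1): f_x = 3 ≠ 0.
  x = -2: f_y(-2, y) = 3*y**2 + 8*y + 5; vanishes at y ∈ {-1}. (-2, -1): f_x = 0, f = 0 — SINGULAR.
  x = -1: f_y(-1, y) = 3*y**2 + 12*y + 9; vanishes at y ∈ {-3, -1}. (-1, -3): f_x = 11 ≠ 0; (-1, -1): f_x = 3 ≠ 0.
  x = 0: f_y(0, y) = 3*y**2 + 16*y + 13; vanishes at y ∈ {-1}. (0, -1): f_x = 12 ≠ 0.
  x = 1: f_y(1, y) = 3*y**2 + 20*y + 17; vanishes at y ∈ {-1}. (1, -1): f_x = 27 ≠ 0.
  x = 2: f_y(2, y) = 3*y**2 + 24*y + 21; vanishes at y ∈ {-1}. (2, -1): f_x = 48 ≠ 0.
  x = 3: f_y(3, y) = 3*y**2 + 28*y + 25; vanishes at y ∈ {-1}. (3, -1): f_x = 75 ≠ 0.
  x = 4: f_y(4, y) = 3*y**2 + 32*y + 29; vanishes at y ∈ {-1}. (4, -1): f_x = 108 ≠ 0.
Only singular point on the grid: (-2, -1).
Classify: substitute x = -2 + u, y = -1 + v and expand: f = u**3 + 2*u*v**2 + v**3 + v**2.
No constant or linear terms (consistent with a singular point). Quadratic part: v**2. Cubic part: u**3 + 2*u*v**2 + v**3.
The quadratic part v**2 is a perfect square, so there is a single (double) tangent line v = 0, i.e. y = -1. Restricting the cubic part to that line (v = 0) leaves u**3 ≠ 0, so f is not divisible by v and the branch is v² ≈ -u**3 to lowest order — this is a cusp.
Classification: cusp.


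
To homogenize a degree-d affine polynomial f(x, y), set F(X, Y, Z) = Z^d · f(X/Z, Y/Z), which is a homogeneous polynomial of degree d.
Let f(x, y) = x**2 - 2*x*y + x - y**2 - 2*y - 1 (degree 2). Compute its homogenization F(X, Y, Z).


F(X, Y, Z) = X**2 - 2*X*Y + X*Z - Y**2 - 2*Y*Z - Z**2

deg(f) = 2.
Substitute x = X/Z, y = Y/Z into f, then multiply by Z^2.
  monomial 1·x^2·y^0 ↦ 1·X^2·Y^0·Z^0.
  monomial -2·x^1·y^1 ↦ -2·X^1·Y^1·Z^0.
  monomial 1·x^1·y^0 ↦ 1·X^1·Y^0·Z^1.
  monomial -1·x^0·y^2 ↦ -1·X^0·Y^2·Z^0.
  monomial -2·x^0·y^1 ↦ -2·X^0·Y^1·Z^1.
  monomial -1·x^0·y^0 ↦ -1·X^0·Y^0·Z^2.
Collecting: F(X, Y, Z) = X**2 - 2*X*Y + X*Z - Y**2 - 2*Y*Z - Z**2.


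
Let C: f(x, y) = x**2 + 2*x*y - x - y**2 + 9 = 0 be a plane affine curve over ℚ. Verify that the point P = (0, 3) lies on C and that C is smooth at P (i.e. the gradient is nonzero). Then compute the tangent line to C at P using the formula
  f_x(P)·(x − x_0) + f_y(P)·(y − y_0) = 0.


Tangent line at P: 5*x - 6*y + 18 = 0.

Step 1: f(0, 3) = 0, so P lies on C.
Step 2: partial derivatives
  f_x(x, y) = 2*x + 2*y - 1, f_y(x, y) = 2*x - 2*y.
  f_x(P) = 5, f_y(P) = -6 (gradient nonzero, so P is smooth).
Step 3: tangent line at P: 5·(x − 0) + -6·(y − 3) = 0.
Expanding: 5*x - 6*y + 18 = 0.


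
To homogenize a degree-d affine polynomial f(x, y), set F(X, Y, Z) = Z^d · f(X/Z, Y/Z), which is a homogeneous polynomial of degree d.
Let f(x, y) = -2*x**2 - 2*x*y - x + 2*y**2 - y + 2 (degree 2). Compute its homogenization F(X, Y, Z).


F(X, Y, Z) = -2*X**2 - 2*X*Y - X*Z + 2*Y**2 - Y*Z + 2*Z**2

deg(f) = 2.
Substitute x = X/Z, y = Y/Z into f, then multiply by Z^2.
  monomial -2·x^2·y^0 ↦ -2·X^2·Y^0·Z^0.
  monomial -2·x^1·y^1 ↦ -2·X^1·Y^1·Z^0.
  monomial -1·x^1·y^0 ↦ -1·X^1·Y^0·Z^1.
  monomial 2·x^0·y^2 ↦ 2·X^0·Y^2·Z^0.
  monomial -1·x^0·y^1 ↦ -1·X^0·Y^1·Z^1.
  monomial 2·x^0·y^0 ↦ 2·X^0·Y^0·Z^2.
Collecting: F(X, Y, Z) = -2*X**2 - 2*X*Y - X*Z + 2*Y**2 - Y*Z + 2*Z**2.
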